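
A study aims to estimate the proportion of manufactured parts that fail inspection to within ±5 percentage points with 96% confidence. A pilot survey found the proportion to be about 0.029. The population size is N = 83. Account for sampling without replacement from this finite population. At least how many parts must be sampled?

For a proportion with margin E = 0.05 at 96% confidence, z = 2.054.
n = p̂(1−p̂)(z/E)² = 0.029 × 0.971 × (2.054/0.05)² = 47.52 — call this n₀.
Finite-population correction with N = 83: n = n₀ / (1 + (n₀−1)/N) = 47.52 / 1.56 = 30.46
Round up: n = 31.

31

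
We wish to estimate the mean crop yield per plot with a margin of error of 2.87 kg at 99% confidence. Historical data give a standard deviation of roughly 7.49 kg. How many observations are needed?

46

For a mean, the margin of error is E = z·σ/√n, so n = (zσ/E)².
At 99% confidence, z = 2.576.
n = (2.576 × 7.49 / 2.87)² = 45.20
Round up: n = 46.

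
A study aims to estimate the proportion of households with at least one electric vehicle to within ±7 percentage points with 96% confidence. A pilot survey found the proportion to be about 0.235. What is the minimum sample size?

For a proportion with margin E = 0.07 at 96% confidence, z = 2.054.
n = p̂(1−p̂)(z/E)² = 0.235 × 0.765 × (2.054/0.07)² = 154.79
Round up: n = 155.

n = 155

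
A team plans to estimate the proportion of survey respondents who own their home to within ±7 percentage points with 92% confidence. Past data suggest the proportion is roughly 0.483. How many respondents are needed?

157

For a proportion with margin E = 0.07 at 92% confidence, z = 1.751.
n = p̂(1−p̂)(z/E)² = 0.483 × 0.517 × (1.751/0.07)² = 156.25
Round up: n = 157.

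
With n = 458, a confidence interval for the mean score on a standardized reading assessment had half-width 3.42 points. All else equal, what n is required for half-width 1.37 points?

Margin of error scales as 1/√n, so n₂ = n₁·(E₁/E₂)².
n₂ = 458 × (3.42/1.37)² = 458 × 6.232 = 2854.26
Round up: n₂ = 2855.

2855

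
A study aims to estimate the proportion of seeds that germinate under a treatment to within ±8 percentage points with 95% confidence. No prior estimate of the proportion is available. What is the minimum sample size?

151

For a proportion with margin E = 0.08 at 95% confidence, z = 1.960.
With no prior estimate, use p = 0.5, which maximizes p(1−p) at 0.25.
n = 0.25 × (z/E)² = 0.25 × (1.960/0.08)² = 150.06
Round up: n = 151.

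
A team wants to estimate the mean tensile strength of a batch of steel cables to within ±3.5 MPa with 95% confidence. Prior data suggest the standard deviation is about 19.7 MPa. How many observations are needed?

n = 122

For a mean, the margin of error is E = z·σ/√n, so n = (zσ/E)².
At 95% confidence, z = 1.960.
n = (1.960 × 19.7 / 3.5)² = 121.71
Round up: n = 122.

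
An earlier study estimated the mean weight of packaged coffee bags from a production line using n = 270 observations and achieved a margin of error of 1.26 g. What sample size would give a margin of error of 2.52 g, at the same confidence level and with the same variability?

n = 68

Margin of error scales as 1/√n, so n₂ = n₁·(E₁/E₂)².
n₂ = 270 × (1.26/2.52)² = 270 × 0.25 = 67.50
Round up: n₂ = 68.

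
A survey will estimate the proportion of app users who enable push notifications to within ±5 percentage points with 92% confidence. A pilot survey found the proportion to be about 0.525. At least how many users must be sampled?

For a proportion with margin E = 0.05 at 92% confidence, z = 1.751.
n = p̂(1−p̂)(z/E)² = 0.525 × 0.475 × (1.751/0.05)² = 305.83
Round up: n = 306.

306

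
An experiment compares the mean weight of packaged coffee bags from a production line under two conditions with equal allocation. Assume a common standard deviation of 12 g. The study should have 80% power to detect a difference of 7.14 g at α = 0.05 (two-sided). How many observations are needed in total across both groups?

For two equal groups, n per group = 2·((z_{α/2} + z_β)·σ/δ)².
z_{α/2} = 1.960; z_β = 0.842 (power 80%).
n = 2 × (2.802 × 12 / 7.14)² = 2 × 22.18 = 44.36
Round up: n = 45 per group.
Total across both groups: 2 × 45 = 90.

90 total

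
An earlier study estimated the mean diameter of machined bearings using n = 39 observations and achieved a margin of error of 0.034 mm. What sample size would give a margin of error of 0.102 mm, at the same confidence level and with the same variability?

n = 5

Margin of error scales as 1/√n, so n₂ = n₁·(E₁/E₂)².
n₂ = 39 × (0.034/0.102)² = 39 × 0.1111 = 4.33
Round up: n₂ = 5.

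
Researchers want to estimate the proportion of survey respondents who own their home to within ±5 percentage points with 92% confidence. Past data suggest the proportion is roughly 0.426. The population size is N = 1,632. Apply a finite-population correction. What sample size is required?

254

For a proportion with margin E = 0.05 at 92% confidence, z = 1.751.
n = p̂(1−p̂)(z/E)² = 0.426 × 0.574 × (1.751/0.05)² = 299.88 — call this n₀.
Finite-population correction with N = 1,632: n = n₀ / (1 + (n₀−1)/N) = 299.88 / 1.183 = 253.49
Round up: n = 254.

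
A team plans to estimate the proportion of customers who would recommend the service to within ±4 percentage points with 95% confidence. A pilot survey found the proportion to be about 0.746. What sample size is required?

For a proportion with margin E = 0.04 at 95% confidence, z = 1.960.
n = p̂(1−p̂)(z/E)² = 0.746 × 0.254 × (1.960/0.04)² = 454.95
Round up: n = 455.

455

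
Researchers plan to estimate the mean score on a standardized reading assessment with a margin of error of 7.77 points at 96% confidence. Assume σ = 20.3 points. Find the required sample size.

29

For a mean, the margin of error is E = z·σ/√n, so n = (zσ/E)².
At 96% confidence, z = 2.054.
n = (2.054 × 20.3 / 7.77)² = 28.80
Round up: n = 29.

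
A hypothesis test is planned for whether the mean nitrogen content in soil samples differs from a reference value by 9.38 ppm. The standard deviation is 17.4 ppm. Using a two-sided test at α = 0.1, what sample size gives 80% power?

n = 22

For a one-sample z-test, n = ((z_{α/2} + z_β)·σ/δ)².
z_{α/2} = 1.645 (two-sided α = 0.1); z_β = 0.842 (power 80% → β = 0.2).
n = (2.487 × 17.4 / 9.38)² = 21.28
Round up: n = 22.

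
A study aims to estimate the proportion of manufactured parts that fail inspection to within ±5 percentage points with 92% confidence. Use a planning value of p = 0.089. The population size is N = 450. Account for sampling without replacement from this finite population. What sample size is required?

For a proportion with margin E = 0.05 at 92% confidence, z = 1.751.
n = p̂(1−p̂)(z/E)² = 0.089 × 0.911 × (1.751/0.05)² = 99.44 — call this n₀.
Finite-population correction with N = 450: n = n₀ / (1 + (n₀−1)/N) = 99.44 / 1.219 = 81.58
Round up: n = 82.

82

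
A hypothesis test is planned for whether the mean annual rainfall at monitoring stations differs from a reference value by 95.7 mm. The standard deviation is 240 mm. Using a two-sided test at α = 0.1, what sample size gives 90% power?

For a one-sample z-test, n = ((z_{α/2} + z_β)·σ/δ)².
z_{α/2} = 1.645 (two-sided α = 0.1); z_β = 1.282 (power 90% → β = 0.1).
n = (2.927 × 240 / 95.7)² = 53.88
Round up: n = 54.

n = 54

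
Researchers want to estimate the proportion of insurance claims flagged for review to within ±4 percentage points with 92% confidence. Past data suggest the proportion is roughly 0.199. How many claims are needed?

306

For a proportion with margin E = 0.04 at 92% confidence, z = 1.751.
n = p̂(1−p̂)(z/E)² = 0.199 × 0.801 × (1.751/0.04)² = 305.45
Round up: n = 306.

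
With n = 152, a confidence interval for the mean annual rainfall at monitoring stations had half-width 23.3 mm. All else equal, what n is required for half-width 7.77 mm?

Margin of error scales as 1/√n, so n₂ = n₁·(E₁/E₂)².
n₂ = 152 × (23.3/7.77)² = 152 × 8.992 = 1366.78
Round up: n₂ = 1367.

1367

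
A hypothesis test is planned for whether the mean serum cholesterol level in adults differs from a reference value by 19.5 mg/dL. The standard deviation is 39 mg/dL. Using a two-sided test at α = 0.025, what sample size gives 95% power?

61

For a one-sample z-test, n = ((z_{α/2} + z_β)·σ/δ)².
z_{α/2} = 2.241 (two-sided α = 0.025); z_β = 1.645 (power 95% → β = 0.05).
n = (3.886 × 39 / 19.5)² = 60.40
Round up: n = 61.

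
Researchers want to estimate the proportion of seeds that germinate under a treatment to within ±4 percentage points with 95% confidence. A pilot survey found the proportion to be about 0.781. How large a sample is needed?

For a proportion with margin E = 0.04 at 95% confidence, z = 1.960.
n = p̂(1−p̂)(z/E)² = 0.781 × 0.219 × (1.960/0.04)² = 410.66
Round up: n = 411.

411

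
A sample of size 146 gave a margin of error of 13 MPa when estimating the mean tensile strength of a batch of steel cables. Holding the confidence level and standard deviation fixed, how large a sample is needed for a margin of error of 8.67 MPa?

Margin of error scales as 1/√n, so n₂ = n₁·(E₁/E₂)².
n₂ = 146 × (13/8.67)² = 146 × 2.248 = 328.21
Round up: n₂ = 329.

329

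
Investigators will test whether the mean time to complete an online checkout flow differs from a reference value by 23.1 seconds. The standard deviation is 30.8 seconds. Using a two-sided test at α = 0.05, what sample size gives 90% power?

n = 19

For a one-sample z-test, n = ((z_{α/2} + z_β)·σ/δ)².
z_{α/2} = 1.960 (two-sided α = 0.05); z_β = 1.282 (power 90% → β = 0.1).
n = (3.242 × 30.8 / 23.1)² = 18.69
Round up: n = 19.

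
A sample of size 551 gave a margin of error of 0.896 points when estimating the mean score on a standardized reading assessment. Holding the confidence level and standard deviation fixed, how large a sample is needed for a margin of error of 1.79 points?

139

Margin of error scales as 1/√n, so n₂ = n₁·(E₁/E₂)².
n₂ = 551 × (0.896/1.79)² = 551 × 0.2506 = 138.08
Round up: n₂ = 139.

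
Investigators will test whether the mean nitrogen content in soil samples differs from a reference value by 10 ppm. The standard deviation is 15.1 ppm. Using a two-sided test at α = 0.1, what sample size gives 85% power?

17

For a one-sample z-test, n = ((z_{α/2} + z_β)·σ/δ)².
z_{α/2} = 1.645 (two-sided α = 0.1); z_β = 1.036 (power 85% → β = 0.15).
n = (2.681 × 15.1 / 10)² = 16.39
Round up: n = 17.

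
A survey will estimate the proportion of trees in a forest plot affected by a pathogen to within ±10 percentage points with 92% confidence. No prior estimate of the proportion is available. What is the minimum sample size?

77

For a proportion with margin E = 0.1 at 92% confidence, z = 1.751.
With no prior estimate, use p = 0.5, which maximizes p(1−p) at 0.25.
n = 0.25 × (z/E)² = 0.25 × (1.751/0.1)² = 76.65
Round up: n = 77.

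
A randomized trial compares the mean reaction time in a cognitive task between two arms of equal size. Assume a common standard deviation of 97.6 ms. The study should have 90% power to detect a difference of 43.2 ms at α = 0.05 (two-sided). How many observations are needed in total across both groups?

For two equal groups, n per group = 2·((z_{α/2} + z_β)·σ/δ)².
z_{α/2} = 1.960; z_β = 1.282 (power 90%).
n = 2 × (3.242 × 97.6 / 43.2)² = 2 × 53.65 = 107.30
Round up: n = 108 per group.
Total across both groups: 2 × 108 = 216.

216 total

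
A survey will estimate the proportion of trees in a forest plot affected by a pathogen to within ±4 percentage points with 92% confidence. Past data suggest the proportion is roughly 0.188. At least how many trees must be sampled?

293

For a proportion with margin E = 0.04 at 92% confidence, z = 1.751.
n = p̂(1−p̂)(z/E)² = 0.188 × 0.812 × (1.751/0.04)² = 292.53
Round up: n = 293.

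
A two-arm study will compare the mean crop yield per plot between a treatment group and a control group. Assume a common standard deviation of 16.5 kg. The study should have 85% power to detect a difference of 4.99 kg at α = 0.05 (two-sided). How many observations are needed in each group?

For two equal groups, n per group = 2·((z_{α/2} + z_β)·σ/δ)².
z_{α/2} = 1.960; z_β = 1.036 (power 85%).
n = 2 × (2.996 × 16.5 / 4.99)² = 2 × 98.14 = 196.28
Round up: n = 197 per group.

197 per group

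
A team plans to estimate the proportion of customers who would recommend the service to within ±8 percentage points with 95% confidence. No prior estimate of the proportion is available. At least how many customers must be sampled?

151

For a proportion with margin E = 0.08 at 95% confidence, z = 1.960.
With no prior estimate, use p = 0.5, which maximizes p(1−p) at 0.25.
n = 0.25 × (z/E)² = 0.25 × (1.960/0.08)² = 150.06
Round up: n = 151.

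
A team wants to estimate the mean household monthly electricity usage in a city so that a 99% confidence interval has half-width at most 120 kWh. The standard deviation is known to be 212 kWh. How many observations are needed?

n = 21

For a mean, the margin of error is E = z·σ/√n, so n = (zσ/E)².
At 99% confidence, z = 2.576.
n = (2.576 × 212 / 120)² = 20.71
Round up: n = 21.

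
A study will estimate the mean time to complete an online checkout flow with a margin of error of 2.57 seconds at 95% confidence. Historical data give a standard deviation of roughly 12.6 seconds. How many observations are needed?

For a mean, the margin of error is E = z·σ/√n, so n = (zσ/E)².
At 95% confidence, z = 1.960.
n = (1.960 × 12.6 / 2.57)² = 92.34
Round up: n = 93.

93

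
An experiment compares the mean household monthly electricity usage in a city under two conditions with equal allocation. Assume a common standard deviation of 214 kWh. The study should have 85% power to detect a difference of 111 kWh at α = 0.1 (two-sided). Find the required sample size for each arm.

54 per group

For two equal groups, n per group = 2·((z_{α/2} + z_β)·σ/δ)².
z_{α/2} = 1.645; z_β = 1.036 (power 85%).
n = 2 × (2.681 × 214 / 111)² = 2 × 26.72 = 53.44
Round up: n = 54 per group.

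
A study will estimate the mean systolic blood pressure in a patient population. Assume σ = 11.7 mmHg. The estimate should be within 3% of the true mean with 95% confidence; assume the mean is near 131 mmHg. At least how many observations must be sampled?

35

For a mean, the margin of error is E = z·σ/√n, so n = (zσ/E)².
At 95% confidence, z = 1.960.
E = 3% of 131 = 3.93 mmHg.
n = (1.960 × 11.7 / 3.93)² = 34.05
Round up: n = 35.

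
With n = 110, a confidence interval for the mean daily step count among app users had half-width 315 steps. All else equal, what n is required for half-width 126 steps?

n = 688

Margin of error scales as 1/√n, so n₂ = n₁·(E₁/E₂)².
n₂ = 110 × (315/126)² = 110 × 6.25 = 687.50
Round up: n₂ = 688.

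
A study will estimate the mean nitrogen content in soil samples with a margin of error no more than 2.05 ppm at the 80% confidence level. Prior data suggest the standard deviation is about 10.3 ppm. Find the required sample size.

For a mean, the margin of error is E = z·σ/√n, so n = (zσ/E)².
At 80% confidence, z = 1.282.
n = (1.282 × 10.3 / 2.05)² = 41.49
Round up: n = 42.

n = 42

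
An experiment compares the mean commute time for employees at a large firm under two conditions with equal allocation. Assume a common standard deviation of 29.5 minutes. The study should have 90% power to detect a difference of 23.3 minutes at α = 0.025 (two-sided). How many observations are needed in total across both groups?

80 total

For two equal groups, n per group = 2·((z_{α/2} + z_β)·σ/δ)².
z_{α/2} = 2.241; z_β = 1.282 (power 90%).
n = 2 × (3.523 × 29.5 / 23.3)² = 2 × 19.90 = 39.80
Round up: n = 40 per group.
Total across both groups: 2 × 40 = 80.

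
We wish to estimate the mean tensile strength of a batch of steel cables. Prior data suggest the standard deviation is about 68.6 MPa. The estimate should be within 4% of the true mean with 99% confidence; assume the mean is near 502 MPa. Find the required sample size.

78

For a mean, the margin of error is E = z·σ/√n, so n = (zσ/E)².
At 99% confidence, z = 2.576.
E = 4% of 502 = 20.08 MPa.
n = (2.576 × 68.6 / 20.08)² = 77.45
Round up: n = 78.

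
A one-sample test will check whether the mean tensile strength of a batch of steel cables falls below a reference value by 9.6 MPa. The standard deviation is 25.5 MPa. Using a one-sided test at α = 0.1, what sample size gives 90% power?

47

For a one-sample z-test, n = ((z_α + z_β)·σ/δ)².
z_α = 1.282 (one-sided α = 0.1); z_β = 1.282 (power 90% → β = 0.1).
n = (2.564 × 25.5 / 9.6)² = 46.38
Round up: n = 47.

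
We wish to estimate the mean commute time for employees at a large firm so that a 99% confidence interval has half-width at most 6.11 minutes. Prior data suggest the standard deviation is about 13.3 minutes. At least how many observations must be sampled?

32

For a mean, the margin of error is E = z·σ/√n, so n = (zσ/E)².
At 99% confidence, z = 2.576.
n = (2.576 × 13.3 / 6.11)² = 31.44
Round up: n = 32.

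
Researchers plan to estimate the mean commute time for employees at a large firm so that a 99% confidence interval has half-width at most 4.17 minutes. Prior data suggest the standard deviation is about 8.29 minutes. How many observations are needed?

For a mean, the margin of error is E = z·σ/√n, so n = (zσ/E)².
At 99% confidence, z = 2.576.
n = (2.576 × 8.29 / 4.17)² = 26.23
Round up: n = 27.

27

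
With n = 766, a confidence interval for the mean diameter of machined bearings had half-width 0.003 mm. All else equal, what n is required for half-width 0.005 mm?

Margin of error scales as 1/√n, so n₂ = n₁·(E₁/E₂)².
n₂ = 766 × (0.003/0.005)² = 766 × 0.36 = 275.76
Round up: n₂ = 276.

276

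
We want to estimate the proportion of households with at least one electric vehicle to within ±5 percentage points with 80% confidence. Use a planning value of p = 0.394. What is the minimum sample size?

For a proportion with margin E = 0.05 at 80% confidence, z = 1.282.
n = p̂(1−p̂)(z/E)² = 0.394 × 0.606 × (1.282/0.05)² = 156.97
Round up: n = 157.

157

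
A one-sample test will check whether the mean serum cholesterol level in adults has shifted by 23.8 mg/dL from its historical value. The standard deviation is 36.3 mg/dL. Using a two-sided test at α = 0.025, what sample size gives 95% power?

For a one-sample z-test, n = ((z_{α/2} + z_β)·σ/δ)².
z_{α/2} = 2.241 (two-sided α = 0.025); z_β = 1.645 (power 95% → β = 0.05).
n = (3.886 × 36.3 / 23.8)² = 35.13
Round up: n = 36.

n = 36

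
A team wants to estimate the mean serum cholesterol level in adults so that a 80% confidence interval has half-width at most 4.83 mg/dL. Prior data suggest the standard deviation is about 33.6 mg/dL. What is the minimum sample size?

For a mean, the margin of error is E = z·σ/√n, so n = (zσ/E)².
At 80% confidence, z = 1.282.
n = (1.282 × 33.6 / 4.83)² = 79.54
Round up: n = 80.

80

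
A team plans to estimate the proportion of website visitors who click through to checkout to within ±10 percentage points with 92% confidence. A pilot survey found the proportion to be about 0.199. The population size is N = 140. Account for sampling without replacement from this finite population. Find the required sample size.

n = 37

For a proportion with margin E = 0.1 at 92% confidence, z = 1.751.
n = p̂(1−p̂)(z/E)² = 0.199 × 0.801 × (1.751/0.1)² = 48.87 — call this n₀.
Finite-population correction with N = 140: n = n₀ / (1 + (n₀−1)/N) = 48.87 / 1.342 = 36.42
Round up: n = 37.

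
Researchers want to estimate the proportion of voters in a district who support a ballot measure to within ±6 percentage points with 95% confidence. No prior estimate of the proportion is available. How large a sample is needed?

267

For a proportion with margin E = 0.06 at 95% confidence, z = 1.960.
With no prior estimate, use p = 0.5, which maximizes p(1−p) at 0.25.
n = 0.25 × (z/E)² = 0.25 × (1.960/0.06)² = 266.78
Round up: n = 267.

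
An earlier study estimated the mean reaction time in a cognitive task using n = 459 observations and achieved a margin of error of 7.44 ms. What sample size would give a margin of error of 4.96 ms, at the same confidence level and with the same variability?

1033

Margin of error scales as 1/√n, so n₂ = n₁·(E₁/E₂)².
n₂ = 459 × (7.44/4.96)² = 459 × 2.25 = 1032.75
Round up: n₂ = 1033.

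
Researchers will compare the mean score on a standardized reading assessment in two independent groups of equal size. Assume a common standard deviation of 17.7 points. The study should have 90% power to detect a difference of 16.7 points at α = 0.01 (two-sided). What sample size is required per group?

34 per group

For two equal groups, n per group = 2·((z_{α/2} + z_β)·σ/δ)².
z_{α/2} = 2.576; z_β = 1.282 (power 90%).
n = 2 × (3.858 × 17.7 / 16.7)² = 2 × 16.72 = 33.44
Round up: n = 34 per group.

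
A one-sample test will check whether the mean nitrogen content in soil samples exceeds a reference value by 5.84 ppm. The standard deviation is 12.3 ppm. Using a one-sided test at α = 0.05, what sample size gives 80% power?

28

For a one-sample z-test, n = ((z_α + z_β)·σ/δ)².
z_α = 1.645 (one-sided α = 0.05); z_β = 0.842 (power 80% → β = 0.2).
n = (2.487 × 12.3 / 5.84)² = 27.44
Round up: n = 28.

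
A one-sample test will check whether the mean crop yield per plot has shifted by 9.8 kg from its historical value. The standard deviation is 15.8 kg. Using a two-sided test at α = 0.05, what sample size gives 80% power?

n = 21

For a one-sample z-test, n = ((z_{α/2} + z_β)·σ/δ)².
z_{α/2} = 1.960 (two-sided α = 0.05); z_β = 0.842 (power 80% → β = 0.2).
n = (2.802 × 15.8 / 9.8)² = 20.41
Round up: n = 21.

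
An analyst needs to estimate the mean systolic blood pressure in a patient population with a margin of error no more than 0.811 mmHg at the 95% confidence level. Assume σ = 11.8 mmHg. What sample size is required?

814

For a mean, the margin of error is E = z·σ/√n, so n = (zσ/E)².
At 95% confidence, z = 1.960.
n = (1.960 × 11.8 / 0.811)² = 813.27
Round up: n = 814.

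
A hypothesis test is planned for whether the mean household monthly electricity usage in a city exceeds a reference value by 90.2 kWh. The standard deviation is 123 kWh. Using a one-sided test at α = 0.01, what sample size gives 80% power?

For a one-sample z-test, n = ((z_α + z_β)·σ/δ)².
z_α = 2.326 (one-sided α = 0.01); z_β = 0.842 (power 80% → β = 0.2).
n = (3.168 × 123 / 90.2)² = 18.66
Round up: n = 19.

19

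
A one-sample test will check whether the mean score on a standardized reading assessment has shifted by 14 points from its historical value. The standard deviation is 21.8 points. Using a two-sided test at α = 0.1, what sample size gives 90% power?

21

For a one-sample z-test, n = ((z_{α/2} + z_β)·σ/δ)².
z_{α/2} = 1.645 (two-sided α = 0.1); z_β = 1.282 (power 90% → β = 0.1).
n = (2.927 × 21.8 / 14)² = 20.77
Round up: n = 21.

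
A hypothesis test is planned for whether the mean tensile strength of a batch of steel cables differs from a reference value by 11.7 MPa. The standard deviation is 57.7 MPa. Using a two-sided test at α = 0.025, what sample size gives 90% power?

302

For a one-sample z-test, n = ((z_{α/2} + z_β)·σ/δ)².
z_{α/2} = 2.241 (two-sided α = 0.025); z_β = 1.282 (power 90% → β = 0.1).
n = (3.523 × 57.7 / 11.7)² = 301.86
Round up: n = 302.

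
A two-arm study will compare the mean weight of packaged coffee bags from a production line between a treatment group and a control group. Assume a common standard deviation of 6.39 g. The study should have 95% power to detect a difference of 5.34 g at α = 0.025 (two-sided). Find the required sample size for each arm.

44 per group

For two equal groups, n per group = 2·((z_{α/2} + z_β)·σ/δ)².
z_{α/2} = 2.241; z_β = 1.645 (power 95%).
n = 2 × (3.886 × 6.39 / 5.34)² = 2 × 21.62 = 43.24
Round up: n = 44 per group.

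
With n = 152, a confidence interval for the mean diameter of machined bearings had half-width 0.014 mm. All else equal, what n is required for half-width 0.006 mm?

n = 828

Margin of error scales as 1/√n, so n₂ = n₁·(E₁/E₂)².
n₂ = 152 × (0.014/0.006)² = 152 × 5.444 = 827.49
Round up: n₂ = 828.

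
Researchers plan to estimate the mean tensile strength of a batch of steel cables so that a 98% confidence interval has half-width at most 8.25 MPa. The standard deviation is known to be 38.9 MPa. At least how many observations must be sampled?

121

For a mean, the margin of error is E = z·σ/√n, so n = (zσ/E)².
At 98% confidence, z = 2.326.
n = (2.326 × 38.9 / 8.25)² = 120.28
Round up: n = 121.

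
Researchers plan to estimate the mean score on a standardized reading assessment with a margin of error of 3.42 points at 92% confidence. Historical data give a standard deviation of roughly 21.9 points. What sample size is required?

For a mean, the margin of error is E = z·σ/√n, so n = (zσ/E)².
At 92% confidence, z = 1.751.
n = (1.751 × 21.9 / 3.42)² = 125.72
Round up: n = 126.

n = 126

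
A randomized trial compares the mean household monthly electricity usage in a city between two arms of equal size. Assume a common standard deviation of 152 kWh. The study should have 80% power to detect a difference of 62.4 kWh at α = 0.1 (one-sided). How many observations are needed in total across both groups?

108 total

For two equal groups, n per group = 2·((z_α + z_β)·σ/δ)².
z_α = 1.282; z_β = 0.842 (power 80%).
n = 2 × (2.124 × 152 / 62.4)² = 2 × 26.77 = 53.54
Round up: n = 54 per group.
Total across both groups: 2 × 54 = 108.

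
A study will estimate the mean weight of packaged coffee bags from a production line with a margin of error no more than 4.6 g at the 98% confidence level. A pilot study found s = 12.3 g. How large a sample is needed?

39

For a mean, the margin of error is E = z·σ/√n, so n = (zσ/E)².
At 98% confidence, z = 2.326.
n = (2.326 × 12.3 / 4.6)² = 38.68
Round up: n = 39.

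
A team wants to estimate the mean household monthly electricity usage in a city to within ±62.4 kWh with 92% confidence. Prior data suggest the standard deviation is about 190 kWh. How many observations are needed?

29

For a mean, the margin of error is E = z·σ/√n, so n = (zσ/E)².
At 92% confidence, z = 1.751.
n = (1.751 × 190 / 62.4)² = 28.43
Round up: n = 29.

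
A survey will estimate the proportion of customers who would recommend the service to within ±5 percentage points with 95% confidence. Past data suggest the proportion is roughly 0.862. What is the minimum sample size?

For a proportion with margin E = 0.05 at 95% confidence, z = 1.960.
n = p̂(1−p̂)(z/E)² = 0.862 × 0.138 × (1.960/0.05)² = 182.79
Round up: n = 183.

183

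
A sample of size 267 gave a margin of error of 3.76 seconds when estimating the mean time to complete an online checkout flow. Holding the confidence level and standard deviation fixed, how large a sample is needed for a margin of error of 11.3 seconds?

30

Margin of error scales as 1/√n, so n₂ = n₁·(E₁/E₂)².
n₂ = 267 × (3.76/11.3)² = 267 × 0.1107 = 29.56
Round up: n₂ = 30.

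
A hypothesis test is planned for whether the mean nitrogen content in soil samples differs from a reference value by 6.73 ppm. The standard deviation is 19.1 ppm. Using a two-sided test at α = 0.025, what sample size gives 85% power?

For a one-sample z-test, n = ((z_{α/2} + z_β)·σ/δ)².
z_{α/2} = 2.241 (two-sided α = 0.025); z_β = 1.036 (power 85% → β = 0.15).
n = (3.277 × 19.1 / 6.73)² = 86.49
Round up: n = 87.

87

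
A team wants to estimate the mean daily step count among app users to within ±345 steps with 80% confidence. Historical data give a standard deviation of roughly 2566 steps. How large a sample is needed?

For a mean, the margin of error is E = z·σ/√n, so n = (zσ/E)².
At 80% confidence, z = 1.282.
n = (1.282 × 2566 / 345)² = 90.92
Round up: n = 91.

91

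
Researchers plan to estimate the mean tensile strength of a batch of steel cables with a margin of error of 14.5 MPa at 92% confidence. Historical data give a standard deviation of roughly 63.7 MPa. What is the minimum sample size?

For a mean, the margin of error is E = z·σ/√n, so n = (zσ/E)².
At 92% confidence, z = 1.751.
n = (1.751 × 63.7 / 14.5)² = 59.17
Round up: n = 60.

60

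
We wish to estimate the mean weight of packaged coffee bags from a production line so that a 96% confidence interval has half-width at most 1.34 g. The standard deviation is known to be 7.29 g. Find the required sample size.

125

For a mean, the margin of error is E = z·σ/√n, so n = (zσ/E)².
At 96% confidence, z = 2.054.
n = (2.054 × 7.29 / 1.34)² = 124.87
Round up: n = 125.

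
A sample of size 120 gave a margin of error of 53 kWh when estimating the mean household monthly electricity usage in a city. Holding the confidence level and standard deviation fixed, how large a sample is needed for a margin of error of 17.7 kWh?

1076

Margin of error scales as 1/√n, so n₂ = n₁·(E₁/E₂)².
n₂ = 120 × (53/17.7)² = 120 × 8.966 = 1075.92
Round up: n₂ = 1076.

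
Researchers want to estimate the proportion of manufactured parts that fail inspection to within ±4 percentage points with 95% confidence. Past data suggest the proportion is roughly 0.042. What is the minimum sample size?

For a proportion with margin E = 0.04 at 95% confidence, z = 1.960.
n = p̂(1−p̂)(z/E)² = 0.042 × 0.958 × (1.960/0.04)² = 96.61
Round up: n = 97.

97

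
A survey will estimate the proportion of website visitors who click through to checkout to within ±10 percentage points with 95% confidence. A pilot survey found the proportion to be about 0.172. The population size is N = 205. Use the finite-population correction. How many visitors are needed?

For a proportion with margin E = 0.1 at 95% confidence, z = 1.960.
n = p̂(1−p̂)(z/E)² = 0.172 × 0.828 × (1.960/0.1)² = 54.71 — call this n₀.
Finite-population correction with N = 205: n = n₀ / (1 + (n₀−1)/N) = 54.71 / 1.262 = 43.35
Round up: n = 44.

44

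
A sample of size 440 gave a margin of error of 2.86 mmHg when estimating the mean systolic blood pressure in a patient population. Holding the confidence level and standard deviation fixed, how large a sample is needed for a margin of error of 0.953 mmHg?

Margin of error scales as 1/√n, so n₂ = n₁·(E₁/E₂)².
n₂ = 440 × (2.86/0.953)² = 440 × 9.006 = 3962.64
Round up: n₂ = 3963.

n = 3963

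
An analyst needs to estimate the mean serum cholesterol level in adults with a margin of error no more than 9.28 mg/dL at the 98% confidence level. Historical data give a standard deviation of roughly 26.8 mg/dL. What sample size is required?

46

For a mean, the margin of error is E = z·σ/√n, so n = (zσ/E)².
At 98% confidence, z = 2.326.
n = (2.326 × 26.8 / 9.28)² = 45.12
Round up: n = 46.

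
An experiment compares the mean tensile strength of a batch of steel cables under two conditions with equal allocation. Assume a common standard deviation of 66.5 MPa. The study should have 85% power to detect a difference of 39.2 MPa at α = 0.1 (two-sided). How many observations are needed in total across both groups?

For two equal groups, n per group = 2·((z_{α/2} + z_β)·σ/δ)².
z_{α/2} = 1.645; z_β = 1.036 (power 85%).
n = 2 × (2.681 × 66.5 / 39.2)² = 2 × 20.69 = 41.38
Round up: n = 42 per group.
Total across both groups: 2 × 42 = 84.

84 total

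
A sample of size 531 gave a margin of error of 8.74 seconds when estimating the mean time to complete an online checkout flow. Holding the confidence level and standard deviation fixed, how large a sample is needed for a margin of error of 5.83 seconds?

Margin of error scales as 1/√n, so n₂ = n₁·(E₁/E₂)².
n₂ = 531 × (8.74/5.83)² = 531 × 2.247 = 1193.16
Round up: n₂ = 1194.

1194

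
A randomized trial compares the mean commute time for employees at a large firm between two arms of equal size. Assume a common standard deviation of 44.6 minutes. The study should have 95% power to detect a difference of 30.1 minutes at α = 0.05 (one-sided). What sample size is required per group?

For two equal groups, n per group = 2·((z_α + z_β)·σ/δ)².
z_α = 1.645; z_β = 1.645 (power 95%).
n = 2 × (3.290 × 44.6 / 30.1)² = 2 × 23.76 = 47.52
Round up: n = 48 per group.

48 per group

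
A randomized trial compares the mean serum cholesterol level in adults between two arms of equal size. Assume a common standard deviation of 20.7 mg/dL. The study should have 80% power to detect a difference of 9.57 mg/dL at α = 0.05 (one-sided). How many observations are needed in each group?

58 per group

For two equal groups, n per group = 2·((z_α + z_β)·σ/δ)².
z_α = 1.645; z_β = 0.842 (power 80%).
n = 2 × (2.487 × 20.7 / 9.57)² = 2 × 28.94 = 57.88
Round up: n = 58 per group.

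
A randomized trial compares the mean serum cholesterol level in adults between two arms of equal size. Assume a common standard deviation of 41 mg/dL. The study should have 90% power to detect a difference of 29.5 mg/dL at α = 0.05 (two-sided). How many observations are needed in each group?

41 per group

For two equal groups, n per group = 2·((z_{α/2} + z_β)·σ/δ)².
z_{α/2} = 1.960; z_β = 1.282 (power 90%).
n = 2 × (3.242 × 41 / 29.5)² = 2 × 20.30 = 40.60
Round up: n = 41 per group.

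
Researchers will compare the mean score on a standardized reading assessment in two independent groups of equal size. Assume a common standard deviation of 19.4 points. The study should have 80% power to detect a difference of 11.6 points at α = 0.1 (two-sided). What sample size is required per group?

35 per group

For two equal groups, n per group = 2·((z_{α/2} + z_β)·σ/δ)².
z_{α/2} = 1.645; z_β = 0.842 (power 80%).
n = 2 × (2.487 × 19.4 / 11.6)² = 2 × 17.30 = 34.60
Round up: n = 35 per group.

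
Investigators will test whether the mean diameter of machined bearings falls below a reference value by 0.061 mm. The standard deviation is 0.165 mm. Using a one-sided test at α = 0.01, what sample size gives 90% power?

For a one-sample z-test, n = ((z_α + z_β)·σ/δ)².
z_α = 2.326 (one-sided α = 0.01); z_β = 1.282 (power 90% → β = 0.1).
n = (3.608 × 0.165 / 0.061)² = 95.24
Round up: n = 96.

n = 96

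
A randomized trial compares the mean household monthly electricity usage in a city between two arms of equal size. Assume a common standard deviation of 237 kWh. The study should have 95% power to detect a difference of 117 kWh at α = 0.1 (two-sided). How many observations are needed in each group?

For two equal groups, n per group = 2·((z_{α/2} + z_β)·σ/δ)².
z_{α/2} = 1.645; z_β = 1.645 (power 95%).
n = 2 × (3.290 × 237 / 117)² = 2 × 44.41 = 88.82
Round up: n = 89 per group.

89 per group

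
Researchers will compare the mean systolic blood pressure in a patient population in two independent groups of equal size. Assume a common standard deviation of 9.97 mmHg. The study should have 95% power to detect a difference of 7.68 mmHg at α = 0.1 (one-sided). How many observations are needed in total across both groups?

For two equal groups, n per group = 2·((z_α + z_β)·σ/δ)².
z_α = 1.282; z_β = 1.645 (power 95%).
n = 2 × (2.927 × 9.97 / 7.68)² = 2 × 14.44 = 28.88
Round up: n = 29 per group.
Total across both groups: 2 × 29 = 58.

58 total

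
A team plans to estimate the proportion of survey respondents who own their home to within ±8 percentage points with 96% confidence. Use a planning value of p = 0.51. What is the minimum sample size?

For a proportion with margin E = 0.08 at 96% confidence, z = 2.054.
n = p̂(1−p̂)(z/E)² = 0.51 × 0.49 × (2.054/0.08)² = 164.74
Round up: n = 165.

n = 165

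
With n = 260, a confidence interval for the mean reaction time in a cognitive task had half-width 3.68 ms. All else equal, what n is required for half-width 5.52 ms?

116

Margin of error scales as 1/√n, so n₂ = n₁·(E₁/E₂)².
n₂ = 260 × (3.68/5.52)² = 260 × 0.4444 = 115.54
Round up: n₂ = 116.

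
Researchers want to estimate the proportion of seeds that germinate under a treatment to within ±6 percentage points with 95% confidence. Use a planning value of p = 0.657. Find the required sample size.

For a proportion with margin E = 0.06 at 95% confidence, z = 1.960.
n = p̂(1−p̂)(z/E)² = 0.657 × 0.343 × (1.960/0.06)² = 240.47
Round up: n = 241.

241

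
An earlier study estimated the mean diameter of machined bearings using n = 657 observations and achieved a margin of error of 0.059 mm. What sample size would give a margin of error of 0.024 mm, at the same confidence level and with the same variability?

Margin of error scales as 1/√n, so n₂ = n₁·(E₁/E₂)².
n₂ = 657 × (0.059/0.024)² = 657 × 6.043 = 3970.25
Round up: n₂ = 3971.

3971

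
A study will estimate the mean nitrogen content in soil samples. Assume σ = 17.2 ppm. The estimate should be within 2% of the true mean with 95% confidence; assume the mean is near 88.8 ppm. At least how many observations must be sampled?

For a mean, the margin of error is E = z·σ/√n, so n = (zσ/E)².
At 95% confidence, z = 1.960.
E = 2% of 88.8 = 1.776 ppm.
n = (1.960 × 17.2 / 1.776)² = 360.32
Round up: n = 361.

361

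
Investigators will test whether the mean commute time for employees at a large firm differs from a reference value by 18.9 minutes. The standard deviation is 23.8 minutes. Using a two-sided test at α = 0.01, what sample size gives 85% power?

n = 21

For a one-sample z-test, n = ((z_{α/2} + z_β)·σ/δ)².
z_{α/2} = 2.576 (two-sided α = 0.01); z_β = 1.036 (power 85% → β = 0.15).
n = (3.612 × 23.8 / 18.9)² = 20.69
Round up: n = 21.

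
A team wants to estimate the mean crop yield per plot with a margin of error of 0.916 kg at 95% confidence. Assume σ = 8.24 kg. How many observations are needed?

311

For a mean, the margin of error is E = z·σ/√n, so n = (zσ/E)².
At 95% confidence, z = 1.960.
n = (1.960 × 8.24 / 0.916)² = 310.87
Round up: n = 311.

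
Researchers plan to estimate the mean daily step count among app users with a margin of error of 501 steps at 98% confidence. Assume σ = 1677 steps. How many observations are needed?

For a mean, the margin of error is E = z·σ/√n, so n = (zσ/E)².
At 98% confidence, z = 2.326.
n = (2.326 × 1677 / 501)² = 60.62
Round up: n = 61.

61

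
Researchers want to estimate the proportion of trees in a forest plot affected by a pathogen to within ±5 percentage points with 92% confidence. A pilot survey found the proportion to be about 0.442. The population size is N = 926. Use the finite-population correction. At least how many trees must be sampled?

n = 229

For a proportion with margin E = 0.05 at 92% confidence, z = 1.751.
n = p̂(1−p̂)(z/E)² = 0.442 × 0.558 × (1.751/0.05)² = 302.47 — call this n₀.
Finite-population correction with N = 926: n = n₀ / (1 + (n₀−1)/N) = 302.47 / 1.326 = 228.11
Round up: n = 229.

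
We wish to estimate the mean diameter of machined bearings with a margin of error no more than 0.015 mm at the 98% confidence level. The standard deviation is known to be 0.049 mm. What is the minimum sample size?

n = 58

For a mean, the margin of error is E = z·σ/√n, so n = (zσ/E)².
At 98% confidence, z = 2.326.
n = (2.326 × 0.049 / 0.015)² = 57.73
Round up: n = 58.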